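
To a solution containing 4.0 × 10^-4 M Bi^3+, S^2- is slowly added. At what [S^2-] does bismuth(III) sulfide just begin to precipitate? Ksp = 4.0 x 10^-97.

[S^2-] ≈ 1.4 × 10^-30 M

Bi2S3(s) <=> 2 Bi^3+ + 3 S^2-
Ksp = [Bi^3+]^2[S^2-]^3
Precipitation begins when Q = Ksp. With [Bi^3+] = 4.0 × 10^-4 M:
4.0 x 10^-97 = (4.0 × 10^-4)^2 × [S^2-]^3
[S^2-] = (4.0 x 10^-97 / 1.60 x 10^-7)^(1/3) = 1.4 × 10^-30 M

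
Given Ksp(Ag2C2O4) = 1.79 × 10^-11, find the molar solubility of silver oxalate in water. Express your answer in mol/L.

Ag2C2O4(s) ⇌ 2 Ag^+(aq) + C2O4^2-(aq)
Ksp = [Ag^+]^2[C2O4^2-]
For each mole of Ag2C2O4 that dissolves: [Ag^+] = 2s, [C2O4^2-] = s.
Substituting: Ksp = (2s)^2s = 4s^3
s^3 = 1.79 × 10^-11 / 4, so s = 1.65 × 10^-4 M

1.65e-4 M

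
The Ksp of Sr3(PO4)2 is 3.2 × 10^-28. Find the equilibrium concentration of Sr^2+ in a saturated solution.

3.7 × 10^-6 M

Sr3(PO4)2(s) ⇌ 3 Sr^2+(aq) + 2 PO4^3-(aq)
Ksp = [Sr^2+]^3[PO4^3-]^2
If s mol/L of Sr3(PO4)2 dissolves, [Sr^2+] = 3s and [PO4^3-] = 2s.
So Ksp = (3s)^3 × (2s)^2 = 108s^5
s^5 = 3.2 × 10^-28 / 108, so s = 1.24 × 10^-6 M
[Sr^2+] = 3s = 3.7 × 10^-6 M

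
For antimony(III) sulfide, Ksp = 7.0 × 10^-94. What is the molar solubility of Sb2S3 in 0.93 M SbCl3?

Sb2S3(s) <=> 2 Sb^3+ + 3 S^2-
Ksp = [Sb^3+]^2[S^2-]^3
Let s = moles of Sb2S3 that dissolve per litre. [Sb^3+] = 0.93 + 2s ≈ 0.93, [S^2-] = 3s (common-ion effect: Sb^3+ is already 0.93 M).
Ksp ≈ (0.93)^2 × (3s)^3
s = 3.1 x 10^-32 M
Check: 2s = 6.2 x 10^-32 ≪ 0.93, so the approximation is valid.

s = 3.1 × 10^-32 M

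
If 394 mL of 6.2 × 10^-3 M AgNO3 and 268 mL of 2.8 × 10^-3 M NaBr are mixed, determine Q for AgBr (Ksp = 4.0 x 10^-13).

4.2 × 10^-6

Total volume = 394 + 268 = 662 mL.
[Ag^+] = 6.2 × 10^-3 × (394/662) = 3.69 x 10^-3 M
[Br^-] = 2.8 × 10^-3 × (268/662) = 1.13 × 10^-3 M
AgBr(s) ⇌ Ag^+(aq) + Br^-(aq), so Q = [Ag^+][Br^-]
Q = (3.69 × 10^-3)(1.13 × 10^-3) = 4.2 x 10^-6
Q > Ksp, so AgBr will precipitate.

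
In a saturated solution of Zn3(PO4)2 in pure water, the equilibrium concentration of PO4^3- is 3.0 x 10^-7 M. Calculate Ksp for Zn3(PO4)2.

Zn3(PO4)2(s) ⇌ 3 Zn^2+(aq) + 2 PO4^3-(aq)
Stoichiometry gives [Zn^2+] = (3/2)[PO4^3-] = 4.50 × 10^-7 M.
Ksp = [Zn^2+]^3[PO4^3-]^2
Ksp = (4.50 × 10^-7)^3 × (3.0 × 10^-7)^2 = 8.2 × 10^-33

Ksp = 8.2 × 10^-33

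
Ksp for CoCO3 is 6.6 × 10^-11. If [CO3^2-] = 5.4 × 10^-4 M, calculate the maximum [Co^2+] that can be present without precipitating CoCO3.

[Co^2+] ≈ 1.2 × 10^-7 M

CoCO3(s) ⇌ Co^2+ + CO3^2-
Ksp = [Co^2+][CO3^2-]
Precipitation begins when Q = Ksp. With [CO3^2-] = 5.4 × 10^-4 M:
6.6 × 10^-11 = (5.4 × 10^-4) × [Co^2+]
[Co^2+] = (6.6 × 10^-11 / 5.4 × 10^-4) = 1.2 x 10^-7 M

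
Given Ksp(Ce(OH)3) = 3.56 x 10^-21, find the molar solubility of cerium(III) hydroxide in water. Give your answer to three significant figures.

Ce(OH)3(s) ⇌ Ce^3+ + 3 OH^-
Ksp = [Ce^3+][OH^-]^3
With molar solubility s: [Ce^3+] = s, [OH^-] = 3s.
Substituting: Ksp = s(3s)^3 = 27s^4
s = (3.56 x 10^-21 / 27)^(1/4) = 3.39 × 10^-6 M

s = 3.39 x 10^-6 M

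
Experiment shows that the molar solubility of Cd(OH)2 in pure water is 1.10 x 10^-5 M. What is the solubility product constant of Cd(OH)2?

Ksp ≈ 5.32 × 10^-15

Cd(OH)2(s) ⇌ Cd^2+ + 2 OH^-
Let s = molar solubility. Then [Cd^2+] = s and [OH^-] = 2s.
Ksp = [Cd^2+][OH^-]^2
So Ksp = s × (2s)^2 = 4s^3
With s = 1.10 × 10^-5: Ksp = 5.32 × 10^-15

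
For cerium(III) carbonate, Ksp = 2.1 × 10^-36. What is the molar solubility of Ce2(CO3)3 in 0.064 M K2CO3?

s ≈ 4.5 × 10^-17 M

Ce2(CO3)3(s) <=> 2 Ce^3+(aq) + 3 CO3^2-(aq)
Ksp = [Ce^3+]^2[CO3^2-]^3
Let s = moles of Ce2(CO3)3 that dissolve per litre. [Ce^3+] = 2s, [CO3^2-] = 0.064 + 3s ≈ 0.064 (since CO3^2- from K2CO3 dominates).
Ksp ≈ (2s)^2 × (0.064)^3
s = 4.5 x 10^-17 M
Check: 3s = 1.3 × 10^-16 ≪ 0.064, so the approximation is valid.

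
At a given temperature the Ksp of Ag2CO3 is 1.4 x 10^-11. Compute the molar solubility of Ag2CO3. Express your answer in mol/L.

s = 1.5e-4 M

Ag2CO3(s) <=> 2 Ag^+(aq) + CO3^2-(aq)
Ksp = [Ag^+]^2[CO3^2-]
For each mole of Ag2CO3 that dissolves: [Ag^+] = 2s, [CO3^2-] = s.
So Ksp = (2s)^2 × s = 4s^3
s = (1.4 x 10^-11 / 4)^(1/3) = 1.5 x 10^-4 M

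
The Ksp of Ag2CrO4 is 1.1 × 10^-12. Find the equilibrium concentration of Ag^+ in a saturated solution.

Ag2CrO4(s) ⇌ 2 Ag^+ + CrO4^2-
Ksp = [Ag^+]^2[CrO4^2-]
If s mol/L of Ag2CrO4 dissolves, [Ag^+] = 2s and [CrO4^2-] = s.
So Ksp = (2s)^2 × s = 4s^3
s^3 = 1.1 × 10^-12 / 4, so s = 6.50 × 10^-5 M
[Ag^+] = 2s = 1.3 x 10^-4 M

[Ag^+] ≈ 1.3e-4 M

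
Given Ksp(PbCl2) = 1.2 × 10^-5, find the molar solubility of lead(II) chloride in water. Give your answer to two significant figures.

PbCl2(s) <=> Pb^2+(aq) + 2 Cl^-(aq)
Ksp = [Pb^2+][Cl^-]^2
If s mol/L of PbCl2 dissolves, [Pb^2+] = s and [Cl^-] = 2s.
Ksp = s(2s)^2 = 4s^3
s^3 = 1.2 × 10^-5 / 4, so s = 1.4 x 10^-2 M

s = 1.4e-2 M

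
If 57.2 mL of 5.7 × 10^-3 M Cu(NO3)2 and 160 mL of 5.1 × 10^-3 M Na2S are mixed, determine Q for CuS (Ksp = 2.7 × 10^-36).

Total volume = 57.2 + 160 = 217.2 mL.
[Cu^2+] = 5.7 × 10^-3 × (57.2/217.2) = 1.50 × 10^-3 M
[S^2-] = 5.1 × 10^-3 × (160/217.2) = 3.76 x 10^-3 M
CuS(s) ⇌ Cu^2+(aq) + S^2-(aq), so Q = [Cu^2+][S^2-]
Q = (1.50 × 10^-3)(3.76 × 10^-3) = 5.6 × 10^-6
Q > Ksp, so CuS will precipitate.

5.6 × 10^-6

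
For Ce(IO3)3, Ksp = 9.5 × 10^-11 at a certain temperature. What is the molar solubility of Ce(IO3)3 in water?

1.4 × 10^-3 M

Ce(IO3)3(s) <=> Ce^3+ + 3 IO3^-
Ksp = [Ce^3+][IO3^-]^3
Let s = molar solubility. Then [Ce^3+] = s and [IO3^-] = 3s.
Ksp = s(3s)^3 = 27s^4
s = (9.5 × 10^-11 / 27)^(1/4) = 1.4 × 10^-3 M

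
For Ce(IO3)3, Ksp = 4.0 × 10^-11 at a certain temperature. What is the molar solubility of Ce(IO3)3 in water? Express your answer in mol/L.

Ce(IO3)3(s) ⇌ Ce^3+(aq) + 3 IO3^-(aq)
Ksp = [Ce^3+][IO3^-]^3
If s mol/L of Ce(IO3)3 dissolves, [Ce^3+] = s and [IO3^-] = 3s.
Ksp = s(3s)^3 = 27s^4
s^4 = 4.0 × 10^-11 / 27, so s = 1.1 × 10^-3 M

s ≈ 1.1e-3 M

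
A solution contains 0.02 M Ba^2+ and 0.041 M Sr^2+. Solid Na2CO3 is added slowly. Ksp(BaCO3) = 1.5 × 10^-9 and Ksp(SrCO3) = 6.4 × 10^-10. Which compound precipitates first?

Each salt begins to precipitate when Q = Ksp, i.e. when [CO3^2-] reaches its threshold.
For BaCO3: 1.5 × 10^-9 = 0.02 × [CO3^2-]  ⇒  [CO3^2-] = 7.5 × 10^-8 M.
For SrCO3: 6.4 × 10^-10 = 0.041 × [CO3^2-]  ⇒  [CO3^2-] = 1.6 × 10^-8 M.
The salt with the lower threshold [CO3^2-] precipitates first: SrCO3.

SrCO3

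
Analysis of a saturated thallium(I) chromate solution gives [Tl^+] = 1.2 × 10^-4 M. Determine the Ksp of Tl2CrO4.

Tl2CrO4(s) <=> 2 Tl^+(aq) + CrO4^2-(aq)
Stoichiometry gives [CrO4^2-] = (1/2)[Tl^+] = 6.00 × 10^-5 M.
Ksp = [Tl^+]^2[CrO4^2-]
Ksp = (1.2 x 10^-4)^2 × 6.00 × 10^-5 = 8.6 x 10^-13

Ksp = 8.6e-13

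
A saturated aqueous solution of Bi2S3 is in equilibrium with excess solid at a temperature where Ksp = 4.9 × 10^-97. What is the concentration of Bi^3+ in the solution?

[Bi^3+] = 4.3e-20 M

Bi2S3(s) ⇌ 2 Bi^3+(aq) + 3 S^2-(aq)
Ksp = [Bi^3+]^2[S^2-]^3
Let s = molar solubility. Then [Bi^3+] = 2s and [S^2-] = 3s.
So Ksp = (2s)^2 × (3s)^3 = 108s^5
Solving, s = (4.9 × 10^-97/108)^(1/5) = 2.14 × 10^-20 M
[Bi^3+] = 2s = 4.3 x 10^-20 M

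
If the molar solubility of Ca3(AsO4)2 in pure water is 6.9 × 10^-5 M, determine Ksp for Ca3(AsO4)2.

1.7e-19

Ca3(AsO4)2(s) ⇌ 3 Ca^2+ + 2 AsO4^3-
For each mole of Ca3(AsO4)2 that dissolves: [Ca^2+] = 3s, [AsO4^3-] = 2s.
Ksp = [Ca^2+]^3[AsO4^3-]^2
Ksp = (3s)^3(2s)^2 = 108s^5
Ksp = 108 × (6.9 × 10^-5)^5 = 1.7 x 10^-19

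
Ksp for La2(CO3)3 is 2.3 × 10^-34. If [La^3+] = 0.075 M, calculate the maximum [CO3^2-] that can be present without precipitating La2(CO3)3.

[CO3^2-] = 3.4 × 10^-11 M

La2(CO3)3(s) ⇌ 2 La^3+(aq) + 3 CO3^2-(aq)
Ksp = [La^3+]^2[CO3^2-]^3
Precipitation begins when Q = Ksp. With [La^3+] = 0.075 M:
2.3 × 10^-34 = (0.075)^2 × [CO3^2-]^3
[CO3^2-] = (2.3 × 10^-34 / 5.63 × 10^-3)^(1/3) = 3.4 x 10^-11 M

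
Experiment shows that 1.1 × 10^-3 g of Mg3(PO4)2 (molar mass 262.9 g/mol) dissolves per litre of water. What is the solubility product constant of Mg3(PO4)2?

Ksp = 1.4e-25

Molar solubility s = (1.1 × 10^-3 g/L) / (262.9 g/mol) = 4.18 x 10^-6 M.
Mg3(PO4)2(s) <=> 3 Mg^2+(aq) + 2 PO4^3-(aq)
With molar solubility s: [Mg^2+] = 3s, [PO4^3-] = 2s.
Ksp = [Mg^2+]^3[PO4^3-]^2
Ksp = (3s)^3(2s)^2 = 108s^5
With s = 4.18 x 10^-6: Ksp = 1.4 x 10^-25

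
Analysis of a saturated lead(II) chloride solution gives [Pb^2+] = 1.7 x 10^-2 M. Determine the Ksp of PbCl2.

PbCl2(s) ⇌ Pb^2+ + 2 Cl^-
Stoichiometry gives [Cl^-] = (2/1)[Pb^2+] = 3.40 x 10^-2 M.
Ksp = [Pb^2+][Cl^-]^2
Ksp = 1.7 x 10^-2 × (3.40 × 10^-2)^2 = 2.0 × 10^-5

Ksp = 2.0 × 10^-5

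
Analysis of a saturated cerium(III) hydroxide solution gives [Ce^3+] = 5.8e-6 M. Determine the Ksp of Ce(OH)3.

Ksp ≈ 3.1 × 10^-20

Ce(OH)3(s) <=> Ce^3+(aq) + 3 OH^-(aq)
Stoichiometry gives [OH^-] = (3/1)[Ce^3+] = 1.74 × 10^-5 M.
Ksp = [Ce^3+][OH^-]^3
Ksp = 5.8 × 10^-6 × (1.74 × 10^-5)^3 = 3.1 × 10^-20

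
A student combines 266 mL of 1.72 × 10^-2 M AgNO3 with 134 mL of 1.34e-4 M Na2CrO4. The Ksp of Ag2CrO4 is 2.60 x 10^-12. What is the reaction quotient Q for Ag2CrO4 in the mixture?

5.87 × 10^-9

Total volume = 266 + 134 = 400 mL.
[Ag^+] = 1.72 × 10^-2 × (266/400) = 1.144 x 10^-2 M
[CrO4^2-] = 1.34 × 10^-4 × (134/400) = 4.489 x 10^-5 M
Ag2CrO4(s) <=> 2 Ag^+(aq) + CrO4^2-(aq), so Q = [Ag^+]^2[CrO4^2-]
Q = (1.144 × 10^-2)^2(4.489 x 10^-5) = 5.87 × 10^-9
Q > Ksp, so Ag2CrO4 will precipitate.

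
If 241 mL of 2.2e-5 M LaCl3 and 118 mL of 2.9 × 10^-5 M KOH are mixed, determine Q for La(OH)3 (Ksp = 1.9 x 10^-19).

Total volume = 241 + 118 = 359 mL.
[La^3+] = 2.2 x 10^-5 × (241/359) = 1.48 x 10^-5 M
[OH^-] = 2.9 × 10^-5 × (118/359) = 9.53 x 10^-6 M
La(OH)3(s) ⇌ La^3+(aq) + 3 OH^-(aq), so Q = [La^3+][OH^-]^3
Q = (1.48 × 10^-5)(9.53 × 10^-6)^3 = 1.3 × 10^-20
Q < Ksp, so no precipitate of La(OH)3 forms.

Q = 1.3 x 10^-20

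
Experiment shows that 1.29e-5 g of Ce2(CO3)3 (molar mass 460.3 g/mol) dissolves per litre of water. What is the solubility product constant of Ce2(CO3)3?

Ksp = 1.87 × 10^-36

Molar solubility s = (1.29 x 10^-5 g/L) / (460.3 g/mol) = 2.803 x 10^-8 M.
Ce2(CO3)3(s) ⇌ 2 Ce^3+(aq) + 3 CO3^2-(aq)
For each mole of Ce2(CO3)3 that dissolves: [Ce^3+] = 2s, [CO3^2-] = 3s.
Ksp = [Ce^3+]^2[CO3^2-]^3
Substituting: Ksp = (2s)^2(3s)^3 = 108s^5
Ksp = 108 × (2.803 × 10^-8)^5 = 1.87 x 10^-36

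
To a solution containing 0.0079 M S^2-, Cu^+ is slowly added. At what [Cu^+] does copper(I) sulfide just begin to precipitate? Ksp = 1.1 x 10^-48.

Cu2S(s) ⇌ 2 Cu^+ + S^2-
Ksp = [Cu^+]^2[S^2-]
Precipitation begins when Q = Ksp. With [S^2-] = 0.0079 M:
1.1 x 10^-48 = (0.0079) × [Cu^+]^2
[Cu^+] = (1.1 x 10^-48 / 7.9 × 10^-3)^(1/2) = 1.2 × 10^-23 M

[Cu^+] ≈ 1.2 × 10^-23 M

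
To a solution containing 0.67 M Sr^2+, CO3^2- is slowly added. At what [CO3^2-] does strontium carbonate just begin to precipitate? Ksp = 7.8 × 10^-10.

SrCO3(s) ⇌ Sr^2+ + CO3^2-
Ksp = [Sr^2+][CO3^2-]
Precipitation begins when Q = Ksp. With [Sr^2+] = 0.67 M:
7.8 × 10^-10 = (0.67) × [CO3^2-]
[CO3^2-] = (7.8 × 10^-10 / 6.7 × 10^-1) = 1.2 x 10^-9 M

[CO3^2-] ≈ 1.2 x 10^-9 M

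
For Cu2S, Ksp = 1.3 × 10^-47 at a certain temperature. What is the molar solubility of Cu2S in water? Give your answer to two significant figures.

1.5e-16 M

Cu2S(s) ⇌ 2 Cu^+(aq) + S^2-(aq)
Ksp = [Cu^+]^2[S^2-]
If s mol/L of Cu2S dissolves, [Cu^+] = 2s and [S^2-] = s.
Ksp = (2s)^2s = 4s^3
s^3 = 1.3 × 10^-47 / 4, so s = 1.5 × 10^-16 M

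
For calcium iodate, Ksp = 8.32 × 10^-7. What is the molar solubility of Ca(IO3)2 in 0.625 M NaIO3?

Ca(IO3)2(s) <=> Ca^2+ + 2 IO3^-
Ksp = [Ca^2+][IO3^-]^2
If s mol/L dissolves here, [Ca^2+] = s, [IO3^-] = 0.625 + 2s ≈ 0.625 (Ksp is small, so little additional dissolves).
Ksp ≈ s × (0.625)^2
s = 2.13 × 10^-6 M
Check: 2s = 4.3 × 10^-6 ≪ 0.625, so the approximation is valid.

s ≈ 2.13 × 10^-6 M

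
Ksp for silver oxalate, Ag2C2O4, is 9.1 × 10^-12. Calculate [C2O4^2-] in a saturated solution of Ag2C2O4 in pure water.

[C2O4^2-] ≈ 1.3 × 10^-4 M

Ag2C2O4(s) ⇌ 2 Ag^+ + C2O4^2-
Ksp = [Ag^+]^2[C2O4^2-]
With molar solubility s: [Ag^+] = 2s, [C2O4^2-] = s.
So Ksp = (2s)^2 × s = 4s^3
Solving, s = (9.1 × 10^-12/4)^(1/3) = 1.32 × 10^-4 M
[C2O4^2-] = s = 1.3 × 10^-4 M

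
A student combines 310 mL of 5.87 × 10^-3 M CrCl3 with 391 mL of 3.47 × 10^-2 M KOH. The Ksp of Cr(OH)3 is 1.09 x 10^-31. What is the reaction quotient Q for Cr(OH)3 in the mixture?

Total volume = 310 + 391 = 701 mL.
[Cr^3+] = 5.87 × 10^-3 × (310/701) = 2.596 × 10^-3 M
[OH^-] = 3.47 × 10^-2 × (391/701) = 1.935 x 10^-2 M
Cr(OH)3(s) ⇌ Cr^3+ + 3 OH^-, so Q = [Cr^3+][OH^-]^3
Q = (2.596 × 10^-3)(1.935 × 10^-2)^3 = 1.88 × 10^-8
Q > Ksp, so Cr(OH)3 will precipitate.

Q = 1.88 × 10^-8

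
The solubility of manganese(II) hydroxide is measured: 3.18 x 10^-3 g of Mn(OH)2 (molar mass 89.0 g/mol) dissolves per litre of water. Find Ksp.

Ksp = 1.82e-13

Molar solubility s = (3.18 x 10^-3 g/L) / (89.0 g/mol) = 3.573 x 10^-5 M.
Mn(OH)2(s) <=> Mn^2+(aq) + 2 OH^-(aq)
Let s = molar solubility. Then [Mn^2+] = s and [OH^-] = 2s.
Ksp = [Mn^2+][OH^-]^2
Ksp = s(2s)^2 = 4s^3
With s = 3.573 × 10^-5: Ksp = 1.82 × 10^-13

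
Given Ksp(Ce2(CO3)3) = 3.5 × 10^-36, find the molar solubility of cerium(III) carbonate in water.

Ce2(CO3)3(s) ⇌ 2 Ce^3+ + 3 CO3^2-
Ksp = [Ce^3+]^2[CO3^2-]^3
With molar solubility s: [Ce^3+] = 2s, [CO3^2-] = 3s.
Substituting: Ksp = (2s)^2(3s)^3 = 108s^5
Solving, s = (3.5 × 10^-36/108)^(1/5) = 3.2 × 10^-8 M

s = 3.2e-8 M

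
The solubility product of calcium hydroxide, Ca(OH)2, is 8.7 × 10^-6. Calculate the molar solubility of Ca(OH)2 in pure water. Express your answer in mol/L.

s ≈ 1.3 × 10^-2 M

Ca(OH)2(s) ⇌ Ca^2+(aq) + 2 OH^-(aq)
Ksp = [Ca^2+][OH^-]^2
With molar solubility s: [Ca^2+] = s, [OH^-] = 2s.
Substituting: Ksp = s(2s)^2 = 4s^3
s^3 = 8.7 × 10^-6 / 4, so s = 1.3 × 10^-2 M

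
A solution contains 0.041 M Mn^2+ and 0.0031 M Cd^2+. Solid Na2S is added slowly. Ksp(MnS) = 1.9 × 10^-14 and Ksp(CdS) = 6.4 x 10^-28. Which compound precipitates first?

CdS

Precipitation of each salt starts when its ion product equals its Ksp.
For MnS: 1.9 × 10^-14 = 0.041 × [S^2-]  ⇒  [S^2-] = 4.6 × 10^-13 M.
For CdS: 6.4 x 10^-28 = 0.0031 × [S^2-]  ⇒  [S^2-] = 2.1 × 10^-25 M.
The salt with the lower threshold [S^2-] precipitates first: CdS.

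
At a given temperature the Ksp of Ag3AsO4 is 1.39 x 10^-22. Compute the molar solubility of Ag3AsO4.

1.51e-6 M

Ag3AsO4(s) ⇌ 3 Ag^+ + AsO4^3-
Ksp = [Ag^+]^3[AsO4^3-]
With molar solubility s: [Ag^+] = 3s, [AsO4^3-] = s.
So Ksp = (3s)^3 × s = 27s^4
s^4 = 1.39 x 10^-22 / 27, so s = 1.51 × 10^-6 M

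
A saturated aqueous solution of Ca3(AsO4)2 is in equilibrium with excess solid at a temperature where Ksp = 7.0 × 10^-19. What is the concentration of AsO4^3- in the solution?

1.8e-4 M

Ca3(AsO4)2(s) ⇌ 3 Ca^2+(aq) + 2 AsO4^3-(aq)
Ksp = [Ca^2+]^3[AsO4^3-]^2
For each mole of Ca3(AsO4)2 that dissolves: [Ca^2+] = 3s, [AsO4^3-] = 2s.
Substituting: Ksp = (3s)^3(2s)^2 = 108s^5
s = (7.0 × 10^-19 / 108)^(1/5) = 9.17 × 10^-5 M
[AsO4^3-] = 2s = 1.8 × 10^-4 M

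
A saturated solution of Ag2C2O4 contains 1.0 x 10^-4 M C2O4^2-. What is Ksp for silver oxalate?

4.0 × 10^-12

Ag2C2O4(s) ⇌ 2 Ag^+ + C2O4^2-
Stoichiometry gives [Ag^+] = (2/1)[C2O4^2-] = 2.00 × 10^-4 M.
Ksp = [Ag^+]^2[C2O4^2-]
Ksp = (2.00 x 10^-4)^2 × 1.0 × 10^-4 = 4.0 × 10^-12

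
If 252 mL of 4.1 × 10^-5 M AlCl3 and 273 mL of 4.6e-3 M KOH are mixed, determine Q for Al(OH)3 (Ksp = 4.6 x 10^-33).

2.7 x 10^-13

Total volume = 252 + 273 = 525 mL.
[Al^3+] = 4.1 x 10^-5 × (252/525) = 1.97 x 10^-5 M
[OH^-] = 4.6 x 10^-3 × (273/525) = 2.39 x 10^-3 M
Al(OH)3(s) ⇌ Al^3+(aq) + 3 OH^-(aq), so Q = [Al^3+][OH^-]^3
Q = (1.97 × 10^-5)(2.39 × 10^-3)^3 = 2.7 × 10^-13
Q > Ksp, so Al(OH)3 will precipitate.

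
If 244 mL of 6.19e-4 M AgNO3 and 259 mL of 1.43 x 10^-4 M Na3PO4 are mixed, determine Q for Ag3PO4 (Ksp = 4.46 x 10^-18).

1.99 x 10^-15

Total volume = 244 + 259 = 503 mL.
[Ag^+] = 6.19 × 10^-4 × (244/503) = 3.003 × 10^-4 M
[PO4^3-] = 1.43 × 10^-4 × (259/503) = 7.363 × 10^-5 M
Ag3PO4(s) ⇌ 3 Ag^+(aq) + PO4^3-(aq), so Q = [Ag^+]^3[PO4^3-]
Q = (3.003 x 10^-4)^3(7.363 × 10^-5) = 1.99 × 10^-15
Q > Ksp, so Ag3PO4 will precipitate.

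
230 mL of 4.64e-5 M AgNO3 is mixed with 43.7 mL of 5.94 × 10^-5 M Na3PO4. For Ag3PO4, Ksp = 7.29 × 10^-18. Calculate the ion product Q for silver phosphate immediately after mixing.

Total volume = 230 + 43.7 = 273.7 mL.
[Ag^+] = 4.64 x 10^-5 × (230/273.7) = 3.899 × 10^-5 M
[PO4^3-] = 5.94 x 10^-5 × (43.7/273.7) = 9.484 × 10^-6 M
Ag3PO4(s) ⇌ 3 Ag^+(aq) + PO4^3-(aq), so Q = [Ag^+]^3[PO4^3-]
Q = (3.899 × 10^-5)^3(9.484 × 10^-6) = 5.62 × 10^-19
Q < Ksp, so no precipitate of Ag3PO4 forms.

Q ≈ 5.62 × 10^-19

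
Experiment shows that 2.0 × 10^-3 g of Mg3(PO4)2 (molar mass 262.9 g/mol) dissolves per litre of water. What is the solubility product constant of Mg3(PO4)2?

Molar solubility s = (2.0 x 10^-3 g/L) / (262.9 g/mol) = 7.61 × 10^-6 M.
Mg3(PO4)2(s) ⇌ 3 Mg^2+(aq) + 2 PO4^3-(aq)
With molar solubility s: [Mg^2+] = 3s, [PO4^3-] = 2s.
Ksp = [Mg^2+]^3[PO4^3-]^2
Ksp = (3s)^3(2s)^2 = 108s^5
Ksp = 108 × (7.61 × 10^-6)^5 = 2.8 × 10^-24

Ksp = 2.8 x 10^-24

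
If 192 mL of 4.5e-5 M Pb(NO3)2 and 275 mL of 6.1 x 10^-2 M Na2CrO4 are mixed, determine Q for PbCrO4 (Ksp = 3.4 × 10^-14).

Total volume = 192 + 275 = 467 mL.
[Pb^2+] = 4.5 × 10^-5 × (192/467) = 1.85 × 10^-5 M
[CrO4^2-] = 6.1 × 10^-2 × (275/467) = 3.59 × 10^-2 M
PbCrO4(s) ⇌ Pb^2+(aq) + CrO4^2-(aq), so Q = [Pb^2+][CrO4^2-]
Q = (1.85 x 10^-5)(3.59 x 10^-2) = 6.6 × 10^-7
Q > Ksp, so PbCrO4 will precipitate.

Q = 6.6 × 10^-7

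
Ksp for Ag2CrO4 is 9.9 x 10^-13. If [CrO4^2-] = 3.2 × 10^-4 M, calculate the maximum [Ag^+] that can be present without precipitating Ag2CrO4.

[Ag^+] = 5.6e-5 M

Ag2CrO4(s) <=> 2 Ag^+ + CrO4^2-
Ksp = [Ag^+]^2[CrO4^2-]
Precipitation begins when Q = Ksp. With [CrO4^2-] = 3.2 × 10^-4 M:
9.9 x 10^-13 = (3.2 × 10^-4) × [Ag^+]^2
[Ag^+] = (9.9 x 10^-13 / 3.2 × 10^-4)^(1/2) = 5.6 × 10^-5 M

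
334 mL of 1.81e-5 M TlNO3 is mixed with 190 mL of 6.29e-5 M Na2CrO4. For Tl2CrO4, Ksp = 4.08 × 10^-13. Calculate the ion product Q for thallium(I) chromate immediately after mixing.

Total volume = 334 + 190 = 524 mL.
[Tl^+] = 1.81 × 10^-5 × (334/524) = 1.154 × 10^-5 M
[CrO4^2-] = 6.29 × 10^-5 × (190/524) = 2.281 x 10^-5 M
Tl2CrO4(s) ⇌ 2 Tl^+ + CrO4^2-, so Q = [Tl^+]^2[CrO4^2-]
Q = (1.154 x 10^-5)^2(2.281 x 10^-5) = 3.04 × 10^-15
Q < Ksp, so no precipitate of Tl2CrO4 forms.

Q ≈ 3.04 × 10^-15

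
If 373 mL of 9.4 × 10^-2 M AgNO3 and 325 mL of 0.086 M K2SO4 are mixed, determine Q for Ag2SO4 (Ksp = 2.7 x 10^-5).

Total volume = 373 + 325 = 698 mL.
[Ag^+] = 9.4 x 10^-2 × (373/698) = 5.02 x 10^-2 M
[SO4^2-] = 8.6 × 10^-2 × (325/698) = 4.00 × 10^-2 M
Ag2SO4(s) ⇌ 2 Ag^+ + SO4^2-, so Q = [Ag^+]^2[SO4^2-]
Q = (5.02 × 10^-2)^2(4.00 × 10^-2) = 1.0 x 10^-4
Q > Ksp, so Ag2SO4 will precipitate.

Q = 1.0 x 10^-4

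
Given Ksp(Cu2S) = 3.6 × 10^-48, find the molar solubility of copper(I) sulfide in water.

Cu2S(s) <=> 2 Cu^+ + S^2-
Ksp = [Cu^+]^2[S^2-]
If s mol/L of Cu2S dissolves, [Cu^+] = 2s and [S^2-] = s.
Ksp = (2s)^2s = 4s^3
s^3 = 3.6 × 10^-48 / 4, so s = 9.7 × 10^-17 M

9.7 × 10^-17 M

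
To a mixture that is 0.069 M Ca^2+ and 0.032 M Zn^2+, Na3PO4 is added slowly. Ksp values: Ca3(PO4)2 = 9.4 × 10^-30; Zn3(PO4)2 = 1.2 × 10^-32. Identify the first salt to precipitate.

Each salt begins to precipitate when Q = Ksp, i.e. when [PO4^3-] reaches its threshold.
For Ca3(PO4)2: 9.4 × 10^-30 = (0.069)^3 × [PO4^3-]^2  ⇒  [PO4^3-] = 1.7 x 10^-13 M.
For Zn3(PO4)2: 1.2 × 10^-32 = (0.032)^3 × [PO4^3-]^2  ⇒  [PO4^3-] = 1.9 x 10^-14 M.
The salt with the lower threshold [PO4^3-] precipitates first: Zn3(PO4)2.

Zn3(PO4)2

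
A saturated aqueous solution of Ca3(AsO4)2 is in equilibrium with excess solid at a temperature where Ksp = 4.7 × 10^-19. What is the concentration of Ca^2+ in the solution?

[Ca^2+] ≈ 2.5 × 10^-4 M

Ca3(AsO4)2(s) ⇌ 3 Ca^2+(aq) + 2 AsO4^3-(aq)
Ksp = [Ca^2+]^3[AsO4^3-]^2
For each mole of Ca3(AsO4)2 that dissolves: [Ca^2+] = 3s, [AsO4^3-] = 2s.
Substituting: Ksp = (3s)^3(2s)^2 = 108s^5
s^5 = 4.7 × 10^-19 / 108, so s = 8.47 × 10^-5 M
[Ca^2+] = 3s = 2.5 × 10^-4 M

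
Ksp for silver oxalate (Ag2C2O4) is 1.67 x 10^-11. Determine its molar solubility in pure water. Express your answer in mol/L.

Ag2C2O4(s) ⇌ 2 Ag^+(aq) + C2O4^2-(aq)
Ksp = [Ag^+]^2[C2O4^2-]
If s mol/L of Ag2C2O4 dissolves, [Ag^+] = 2s and [C2O4^2-] = s.
Ksp = (2s)^2s = 4s^3
s = (1.67 x 10^-11 / 4)^(1/3) = 1.61 x 10^-4 M

s ≈ 1.61e-4 M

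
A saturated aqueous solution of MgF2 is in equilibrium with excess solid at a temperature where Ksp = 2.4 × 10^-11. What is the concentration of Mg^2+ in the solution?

MgF2(s) <=> Mg^2+ + 2 F^-
Ksp = [Mg^2+][F^-]^2
For each mole of MgF2 that dissolves: [Mg^2+] = s, [F^-] = 2s.
Substituting: Ksp = s(2s)^2 = 4s^3
s = (2.4 × 10^-11 / 4)^(1/3) = 1.82 x 10^-4 M
[Mg^2+] = s = 1.8 × 10^-4 M

[Mg^2+] ≈ 1.8e-4 M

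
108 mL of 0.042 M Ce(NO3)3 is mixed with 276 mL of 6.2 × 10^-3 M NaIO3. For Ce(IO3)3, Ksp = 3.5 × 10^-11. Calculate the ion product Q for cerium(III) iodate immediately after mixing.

1.0 × 10^-9

Total volume = 108 + 276 = 384 mL.
[Ce^3+] = 4.2 × 10^-2 × (108/384) = 1.18 × 10^-2 M
[IO3^-] = 6.2 × 10^-3 × (276/384) = 4.46 × 10^-3 M
Ce(IO3)3(s) ⇌ Ce^3+ + 3 IO3^-, so Q = [Ce^3+][IO3^-]^3
Q = (1.18 × 10^-2)(4.46 × 10^-3)^3 = 1.0 × 10^-9
Q > Ksp, so Ce(IO3)3 will precipitate.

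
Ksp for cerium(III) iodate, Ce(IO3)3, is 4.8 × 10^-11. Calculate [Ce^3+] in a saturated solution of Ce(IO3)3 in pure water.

1.2 x 10^-3 M

Ce(IO3)3(s) <=> Ce^3+(aq) + 3 IO3^-(aq)
Ksp = [Ce^3+][IO3^-]^3
For each mole of Ce(IO3)3 that dissolves: [Ce^3+] = s, [IO3^-] = 3s.
Ksp = s(3s)^3 = 27s^4
s = (4.8 × 10^-11 / 27)^(1/4) = 1.15 × 10^-3 M
[Ce^3+] = s = 1.2 x 10^-3 M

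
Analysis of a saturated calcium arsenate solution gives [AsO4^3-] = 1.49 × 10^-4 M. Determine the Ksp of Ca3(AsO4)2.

Ca3(AsO4)2(s) ⇌ 3 Ca^2+(aq) + 2 AsO4^3-(aq)
Stoichiometry gives [Ca^2+] = (3/2)[AsO4^3-] = 2.235 × 10^-4 M.
Ksp = [Ca^2+]^3[AsO4^3-]^2
Ksp = (2.235 × 10^-4)^3 × (1.49 x 10^-4)^2 = 2.48 × 10^-19

Ksp = 2.48 x 10^-19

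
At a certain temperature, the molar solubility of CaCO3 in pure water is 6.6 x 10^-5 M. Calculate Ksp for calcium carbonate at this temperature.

CaCO3(s) ⇌ Ca^2+ + CO3^2-
For each mole of CaCO3 that dissolves: [Ca^2+] = s, [CO3^2-] = s.
Ksp = [Ca^2+][CO3^2-]
Ksp = s^2
Ksp = (6.6 x 10^-5)^2 = 4.4 × 10^-9

Ksp ≈ 4.4 × 10^-9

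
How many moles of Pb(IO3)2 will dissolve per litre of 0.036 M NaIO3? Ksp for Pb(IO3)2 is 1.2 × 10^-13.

s = 9.3e-11 M

Pb(IO3)2(s) <=> Pb^2+(aq) + 2 IO3^-(aq)
Ksp = [Pb^2+][IO3^-]^2
If s mol/L dissolves here, [Pb^2+] = s, [IO3^-] = 0.036 + 2s ≈ 0.036 (Ksp is small, so little additional dissolves).
Ksp ≈ s × (0.036)^2
s = 9.3 × 10^-11 M
Check: 2s = 1.9 × 10^-10 ≪ 0.036, so the approximation is valid.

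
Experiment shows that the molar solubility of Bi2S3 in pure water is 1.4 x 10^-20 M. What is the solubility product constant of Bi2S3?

5.8e-98

Bi2S3(s) <=> 2 Bi^3+ + 3 S^2-
Let s = molar solubility. Then [Bi^3+] = 2s and [S^2-] = 3s.
Ksp = [Bi^3+]^2[S^2-]^3
So Ksp = (2s)^2 × (3s)^3 = 108s^5
With s = 1.4 x 10^-20: Ksp = 5.8 x 10^-98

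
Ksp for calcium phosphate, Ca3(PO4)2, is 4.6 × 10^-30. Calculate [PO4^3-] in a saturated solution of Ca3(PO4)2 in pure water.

Ca3(PO4)2(s) <=> 3 Ca^2+ + 2 PO4^3-
Ksp = [Ca^2+]^3[PO4^3-]^2
For each mole of Ca3(PO4)2 that dissolves: [Ca^2+] = 3s, [PO4^3-] = 2s.
Substituting: Ksp = (3s)^3(2s)^2 = 108s^5
s = (4.6 × 10^-30 / 108)^(1/5) = 5.32 x 10^-7 M
[PO4^3-] = 2s = 1.1 × 10^-6 M

1.1e-6 M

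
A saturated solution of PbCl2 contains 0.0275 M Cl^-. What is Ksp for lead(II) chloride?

PbCl2(s) ⇌ Pb^2+ + 2 Cl^-
Stoichiometry gives [Pb^2+] = (1/2)[Cl^-] = 1.375 x 10^-2 M.
Ksp = [Pb^2+][Cl^-]^2
Ksp = 1.375 × 10^-2 × (2.75 × 10^-2)^2 = 1.04 × 10^-5

Ksp ≈ 1.04e-5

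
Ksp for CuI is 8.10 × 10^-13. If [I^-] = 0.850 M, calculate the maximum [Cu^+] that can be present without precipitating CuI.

[Cu^+] ≈ 9.53 x 10^-13 M

CuI(s) <=> Cu^+(aq) + I^-(aq)
Ksp = [Cu^+][I^-]
Precipitation begins when Q = Ksp. With [I^-] = 0.850 M:
8.10 × 10^-13 = (0.850) × [Cu^+]
[Cu^+] = (8.10 × 10^-13 / 8.50 × 10^-1) = 9.53 × 10^-13 M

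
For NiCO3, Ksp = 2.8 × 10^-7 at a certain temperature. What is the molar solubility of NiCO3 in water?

NiCO3(s) ⇌ Ni^2+(aq) + CO3^2-(aq)
Ksp = [Ni^2+][CO3^2-]
If s mol/L of NiCO3 dissolves, [Ni^2+] = s and [CO3^2-] = s.
Ksp = s^2
s = √(2.8 × 10^-7) = 5.3 × 10^-4 M

5.3 x 10^-4 M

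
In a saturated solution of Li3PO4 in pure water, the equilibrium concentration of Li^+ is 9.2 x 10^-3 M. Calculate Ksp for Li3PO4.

2.4 × 10^-9

Li3PO4(s) ⇌ 3 Li^+(aq) + PO4^3-(aq)
Stoichiometry gives [PO4^3-] = (1/3)[Li^+] = 3.07 × 10^-3 M.
Ksp = [Li^+]^3[PO4^3-]
Ksp = (9.2 x 10^-3)^3 × 3.07 × 10^-3 = 2.4 × 10^-9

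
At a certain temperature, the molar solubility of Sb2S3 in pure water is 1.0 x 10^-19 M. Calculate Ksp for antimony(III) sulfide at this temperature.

Sb2S3(s) ⇌ 2 Sb^3+ + 3 S^2-
If s mol/L of Sb2S3 dissolves, [Sb^3+] = 2s and [S^2-] = 3s.
Ksp = [Sb^3+]^2[S^2-]^3
Substituting: Ksp = (2s)^2(3s)^3 = 108s^5
Ksp = 108 × (1.0 x 10^-19)^5 = 1.1 × 10^-93

Ksp ≈ 1.1 x 10^-93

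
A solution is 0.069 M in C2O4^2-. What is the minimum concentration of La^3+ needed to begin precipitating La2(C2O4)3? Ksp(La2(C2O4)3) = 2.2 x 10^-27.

La2(C2O4)3(s) ⇌ 2 La^3+ + 3 C2O4^2-
Ksp = [La^3+]^2[C2O4^2-]^3
Precipitation begins when Q = Ksp. With [C2O4^2-] = 0.069 M:
2.2 x 10^-27 = (0.069)^3 × [La^3+]^2
[La^3+] = (2.2 x 10^-27 / 3.29 × 10^-4)^(1/2) = 2.6 x 10^-12 M

[La^3+] ≈ 2.6e-12 M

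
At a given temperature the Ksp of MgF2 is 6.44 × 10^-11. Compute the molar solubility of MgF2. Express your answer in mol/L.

2.53 × 10^-4 M

MgF2(s) ⇌ Mg^2+ + 2 F^-
Ksp = [Mg^2+][F^-]^2
If s mol/L of MgF2 dissolves, [Mg^2+] = s and [F^-] = 2s.
So Ksp = s × (2s)^2 = 4s^3
s = (6.44 × 10^-11 / 4)^(1/3) = 2.53 x 10^-4 M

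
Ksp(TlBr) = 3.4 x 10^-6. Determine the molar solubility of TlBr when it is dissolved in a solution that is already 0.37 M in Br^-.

9.2 × 10^-6 M

TlBr(s) ⇌ Tl^+ + Br^-
Ksp = [Tl^+][Br^-]
If s mol/L dissolves here, [Tl^+] = s, [Br^-] = 0.37 + s ≈ 0.37 (since the Br^- already present dominates).
Ksp ≈ s × 0.37
s = 9.2 × 10^-6 M
Check: s = 9.2 × 10^-6 ≪ 0.37, so the approximation is valid.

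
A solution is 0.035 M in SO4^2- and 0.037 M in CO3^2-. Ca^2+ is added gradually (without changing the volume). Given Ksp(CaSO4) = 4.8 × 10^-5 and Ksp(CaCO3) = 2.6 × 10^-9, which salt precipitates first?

Precipitation of each salt starts when its ion product equals its Ksp.
For CaSO4: 4.8 × 10^-5 = 0.035 × [Ca^2+]  ⇒  [Ca^2+] = 1.4 × 10^-3 M.
For CaCO3: 2.6 × 10^-9 = 0.037 × [Ca^2+]  ⇒  [Ca^2+] = 7.0 × 10^-8 M.
The salt with the lower threshold [Ca^2+] precipitates first: CaCO3.

CaCO3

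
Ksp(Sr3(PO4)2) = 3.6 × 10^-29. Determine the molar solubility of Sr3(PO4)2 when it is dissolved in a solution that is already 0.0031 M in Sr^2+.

Sr3(PO4)2(s) <=> 3 Sr^2+ + 2 PO4^3-
Ksp = [Sr^2+]^3[PO4^3-]^2
Let s be the molar solubility in this solution. [Sr^2+] = 0.0031 + 3s ≈ 0.0031, [PO4^3-] = 2s (Ksp is small, so little additional dissolves).
Ksp ≈ (0.0031)^3 × (2s)^2
s = 1.7 × 10^-11 M
Check: 3s = 5.2 × 10^-11 ≪ 0.0031, so the approximation is valid.

s ≈ 1.7 × 10^-11 M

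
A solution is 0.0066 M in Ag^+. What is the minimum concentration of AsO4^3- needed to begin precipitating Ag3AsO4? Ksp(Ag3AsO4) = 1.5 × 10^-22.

[AsO4^3-] = 5.2 x 10^-16 M

Ag3AsO4(s) <=> 3 Ag^+(aq) + AsO4^3-(aq)
Ksp = [Ag^+]^3[AsO4^3-]
Precipitation begins when Q = Ksp. With [Ag^+] = 0.0066 M:
1.5 × 10^-22 = (0.0066)^3 × [AsO4^3-]
[AsO4^3-] = (1.5 × 10^-22 / 2.87 × 10^-7) = 5.2 x 10^-16 M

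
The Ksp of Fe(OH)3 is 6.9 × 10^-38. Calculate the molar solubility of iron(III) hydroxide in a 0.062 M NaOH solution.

Fe(OH)3(s) ⇌ Fe^3+(aq) + 3 OH^-(aq)
Ksp = [Fe^3+][OH^-]^3
If s mol/L dissolves here, [Fe^3+] = s, [OH^-] = 0.062 + 3s ≈ 0.062 (since OH^- from NaOH dominates).
Ksp ≈ s × (0.062)^3
s = 2.9 × 10^-34 M
Check: 3s = 8.7 x 10^-34 ≪ 0.062, so the approximation is valid.

s = 2.9e-34 M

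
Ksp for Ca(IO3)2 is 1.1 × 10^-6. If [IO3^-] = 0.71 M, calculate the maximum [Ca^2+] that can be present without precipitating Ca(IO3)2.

[Ca^2+] = 2.2e-6 M

Ca(IO3)2(s) <=> Ca^2+(aq) + 2 IO3^-(aq)
Ksp = [Ca^2+][IO3^-]^2
Precipitation begins when Q = Ksp. With [IO3^-] = 0.71 M:
1.1 × 10^-6 = (0.71)^2 × [Ca^2+]
[Ca^2+] = (1.1 × 10^-6 / 5.04 x 10^-1) = 2.2 × 10^-6 M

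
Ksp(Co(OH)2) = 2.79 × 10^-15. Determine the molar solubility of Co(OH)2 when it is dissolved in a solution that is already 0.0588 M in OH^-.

s = 8.07 × 10^-13 M

Co(OH)2(s) <=> Co^2+ + 2 OH^-
Ksp = [Co^2+][OH^-]^2
Let s be the molar solubility in this solution. [Co^2+] = s, [OH^-] = 0.0588 + 2s ≈ 0.0588 (since the OH^- already present dominates).
Ksp ≈ s × (0.0588)^2
s = 8.07 x 10^-13 M
Check: 2s = 1.6 × 10^-12 ≪ 0.0588, so the approximation is valid.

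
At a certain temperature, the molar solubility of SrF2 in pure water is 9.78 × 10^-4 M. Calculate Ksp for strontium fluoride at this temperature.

SrF2(s) <=> Sr^2+(aq) + 2 F^-(aq)
If s mol/L of SrF2 dissolves, [Sr^2+] = s and [F^-] = 2s.
Ksp = [Sr^2+][F^-]^2
Ksp = s(2s)^2 = 4s^3
Ksp = 4 × (9.78 × 10^-4)^3 = 3.74 x 10^-9

Ksp ≈ 3.74e-9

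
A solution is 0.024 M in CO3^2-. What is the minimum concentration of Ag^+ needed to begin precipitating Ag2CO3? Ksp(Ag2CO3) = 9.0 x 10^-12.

Ag2CO3(s) <=> 2 Ag^+ + CO3^2-
Ksp = [Ag^+]^2[CO3^2-]
Precipitation begins when Q = Ksp. With [CO3^2-] = 0.024 M:
9.0 x 10^-12 = (0.024) × [Ag^+]^2
[Ag^+] = (9.0 x 10^-12 / 2.4 × 10^-2)^(1/2) = 1.9 x 10^-5 M

[Ag^+] ≈ 1.9e-5 M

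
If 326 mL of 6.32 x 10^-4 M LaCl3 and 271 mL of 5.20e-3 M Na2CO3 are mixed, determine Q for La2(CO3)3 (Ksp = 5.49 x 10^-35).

Total volume = 326 + 271 = 597 mL.
[La^3+] = 6.32 × 10^-4 × (326/597) = 3.451 × 10^-4 M
[CO3^2-] = 5.20 × 10^-3 × (271/597) = 2.360 x 10^-3 M
La2(CO3)3(s) ⇌ 2 La^3+(aq) + 3 CO3^2-(aq), so Q = [La^3+]^2[CO3^2-]^3
Q = (3.451 × 10^-4)^2(2.360 x 10^-3)^3 = 1.57 × 10^-15
Q > Ksp, so La2(CO3)3 will precipitate.

Q ≈ 1.57 × 10^-15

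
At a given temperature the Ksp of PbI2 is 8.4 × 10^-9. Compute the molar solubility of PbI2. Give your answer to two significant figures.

PbI2(s) <=> Pb^2+ + 2 I^-
Ksp = [Pb^2+][I^-]^2
For each mole of PbI2 that dissolves: [Pb^2+] = s, [I^-] = 2s.
Ksp = s(2s)^2 = 4s^3
s^3 = 8.4 × 10^-9 / 4, so s = 1.3 × 10^-3 M

1.3e-3 M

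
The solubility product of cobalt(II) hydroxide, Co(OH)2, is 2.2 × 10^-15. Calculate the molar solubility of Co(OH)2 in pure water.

Co(OH)2(s) ⇌ Co^2+ + 2 OH^-
Ksp = [Co^2+][OH^-]^2
For each mole of Co(OH)2 that dissolves: [Co^2+] = s, [OH^-] = 2s.
So Ksp = s × (2s)^2 = 4s^3
s^3 = 2.2 × 10^-15 / 4, so s = 8.2 × 10^-6 M

8.2 × 10^-6 M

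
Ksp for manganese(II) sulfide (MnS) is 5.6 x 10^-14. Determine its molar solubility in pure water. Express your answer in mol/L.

MnS(s) ⇌ Mn^2+ + S^2-
Ksp = [Mn^2+][S^2-]
If s mol/L of MnS dissolves, [Mn^2+] = s and [S^2-] = s.
Ksp = (s)(s) = s^2
s = √(5.6 x 10^-14) = 2.4 × 10^-7 M

s ≈ 2.4e-7 M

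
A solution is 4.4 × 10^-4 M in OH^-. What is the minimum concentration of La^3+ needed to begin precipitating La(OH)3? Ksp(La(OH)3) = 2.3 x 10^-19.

La(OH)3(s) <=> La^3+ + 3 OH^-
Ksp = [La^3+][OH^-]^3
Precipitation begins when Q = Ksp. With [OH^-] = 4.4 × 10^-4 M:
2.3 x 10^-19 = (4.4 × 10^-4)^3 × [La^3+]
[La^3+] = (2.3 x 10^-19 / 8.52 × 10^-11) = 2.7 × 10^-9 M

[La^3+] ≈ 2.7e-9 M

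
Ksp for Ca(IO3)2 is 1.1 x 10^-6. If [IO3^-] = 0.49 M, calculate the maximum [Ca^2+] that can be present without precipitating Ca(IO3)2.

[Ca^2+] ≈ 4.6 × 10^-6 M

Ca(IO3)2(s) ⇌ Ca^2+ + 2 IO3^-
Ksp = [Ca^2+][IO3^-]^2
Precipitation begins when Q = Ksp. With [IO3^-] = 0.49 M:
1.1 x 10^-6 = (0.49)^2 × [Ca^2+]
[Ca^2+] = (1.1 x 10^-6 / 2.40 x 10^-1) = 4.6 x 10^-6 M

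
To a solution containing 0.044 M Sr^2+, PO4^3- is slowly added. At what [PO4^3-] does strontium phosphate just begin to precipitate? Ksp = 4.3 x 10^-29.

Sr3(PO4)2(s) <=> 3 Sr^2+ + 2 PO4^3-
Ksp = [Sr^2+]^3[PO4^3-]^2
Precipitation begins when Q = Ksp. With [Sr^2+] = 0.044 M:
4.3 x 10^-29 = (0.044)^3 × [PO4^3-]^2
[PO4^3-] = (4.3 x 10^-29 / 8.52 × 10^-5)^(1/2) = 7.1 × 10^-13 M

[PO4^3-] = 7.1 × 10^-13 M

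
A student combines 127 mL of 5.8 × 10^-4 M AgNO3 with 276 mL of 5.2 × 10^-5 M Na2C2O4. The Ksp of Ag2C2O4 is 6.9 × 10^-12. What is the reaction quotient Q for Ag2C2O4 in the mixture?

Total volume = 127 + 276 = 403 mL.
[Ag^+] = 5.8 × 10^-4 × (127/403) = 1.83 × 10^-4 M
[C2O4^2-] = 5.2 × 10^-5 × (276/403) = 3.56 x 10^-5 M
Ag2C2O4(s) ⇌ 2 Ag^+(aq) + C2O4^2-(aq), so Q = [Ag^+]^2[C2O4^2-]
Q = (1.83 × 10^-4)^2(3.56 × 10^-5) = 1.2 x 10^-12
Q < Ksp, so no precipitate of Ag2C2O4 forms.

Q ≈ 1.2e-12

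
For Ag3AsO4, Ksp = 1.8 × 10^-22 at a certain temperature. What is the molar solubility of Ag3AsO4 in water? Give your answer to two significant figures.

Ag3AsO4(s) <=> 3 Ag^+ + AsO4^3-
Ksp = [Ag^+]^3[AsO4^3-]
For each mole of Ag3AsO4 that dissolves: [Ag^+] = 3s, [AsO4^3-] = s.
Ksp = (3s)^3s = 27s^4
s^4 = 1.8 × 10^-22 / 27, so s = 1.6 x 10^-6 M

1.6 × 10^-6 M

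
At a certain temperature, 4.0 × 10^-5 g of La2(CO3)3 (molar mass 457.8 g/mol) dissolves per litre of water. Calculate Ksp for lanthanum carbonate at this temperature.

Molar solubility s = (4.0 × 10^-5 g/L) / (457.8 g/mol) = 8.74 x 10^-8 M.
La2(CO3)3(s) <=> 2 La^3+ + 3 CO3^2-
With molar solubility s: [La^3+] = 2s, [CO3^2-] = 3s.
Ksp = [La^3+]^2[CO3^2-]^3
Ksp = (2s)^2(3s)^3 = 108s^5
With s = 8.74 x 10^-8: Ksp = 5.5 x 10^-34

Ksp ≈ 5.5e-34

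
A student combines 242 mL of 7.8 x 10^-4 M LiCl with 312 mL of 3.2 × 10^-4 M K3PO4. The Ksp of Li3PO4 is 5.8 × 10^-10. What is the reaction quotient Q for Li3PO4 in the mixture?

7.1 × 10^-15

Total volume = 242 + 312 = 554 mL.
[Li^+] = 7.8 x 10^-4 × (242/554) = 3.41 × 10^-4 M
[PO4^3-] = 3.2 x 10^-4 × (312/554) = 1.80 × 10^-4 M
Li3PO4(s) ⇌ 3 Li^+(aq) + PO4^3-(aq), so Q = [Li^+]^3[PO4^3-]
Q = (3.41 × 10^-4)^3(1.80 × 10^-4) = 7.1 × 10^-15
Q < Ksp, so no precipitate of Li3PO4 forms.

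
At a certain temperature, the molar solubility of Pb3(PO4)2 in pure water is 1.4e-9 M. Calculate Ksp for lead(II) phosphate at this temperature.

Pb3(PO4)2(s) ⇌ 3 Pb^2+(aq) + 2 PO4^3-(aq)
Let s = molar solubility. Then [Pb^2+] = 3s and [PO4^3-] = 2s.
Ksp = [Pb^2+]^3[PO4^3-]^2
So Ksp = (3s)^3 × (2s)^2 = 108s^5
With s = 1.4 x 10^-9: Ksp = 5.8 × 10^-43

5.8e-43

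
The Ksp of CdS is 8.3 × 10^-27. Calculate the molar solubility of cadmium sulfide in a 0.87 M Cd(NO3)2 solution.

s = 9.5e-27 M

CdS(s) <=> Cd^2+(aq) + S^2-(aq)
Ksp = [Cd^2+][S^2-]
Let s = moles of CdS that dissolve per litre. [Cd^2+] = 0.87 + s ≈ 0.87, [S^2-] = s (Ksp is small, so little additional dissolves).
Ksp ≈ 0.87 × s
s = 9.5 x 10^-27 M
Check: s = 9.5 × 10^-27 ≪ 0.87, so the approximation is valid.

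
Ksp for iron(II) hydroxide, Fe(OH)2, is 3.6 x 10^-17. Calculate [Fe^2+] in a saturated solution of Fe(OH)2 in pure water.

Fe(OH)2(s) ⇌ Fe^2+ + 2 OH^-
Ksp = [Fe^2+][OH^-]^2
If s mol/L of Fe(OH)2 dissolves, [Fe^2+] = s and [OH^-] = 2s.
So Ksp = s × (2s)^2 = 4s^3
s = (3.6 x 10^-17 / 4)^(1/3) = 2.08 × 10^-6 M
[Fe^2+] = s = 2.1 × 10^-6 M

[Fe^2+] ≈ 2.1 × 10^-6 M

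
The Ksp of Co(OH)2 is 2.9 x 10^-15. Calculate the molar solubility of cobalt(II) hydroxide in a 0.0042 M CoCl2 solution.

4.2 × 10^-7 M

Co(OH)2(s) <=> Co^2+ + 2 OH^-
Ksp = [Co^2+][OH^-]^2
Let s = moles of Co(OH)2 that dissolve per litre. [Co^2+] = 0.0042 + s ≈ 0.0042, [OH^-] = 2s (since Co^2+ from CoCl2 dominates).
Ksp ≈ 0.0042 × (2s)^2
s = 4.2 x 10^-7 M
Check: s = 4.2 x 10^-7 ≪ 0.0042, so the approximation is valid.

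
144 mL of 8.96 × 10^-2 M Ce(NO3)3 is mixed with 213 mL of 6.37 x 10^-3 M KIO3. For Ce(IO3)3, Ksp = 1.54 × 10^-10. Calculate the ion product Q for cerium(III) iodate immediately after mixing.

Total volume = 144 + 213 = 357 mL.
[Ce^3+] = 8.96 x 10^-2 × (144/357) = 3.614 x 10^-2 M
[IO3^-] = 6.37 x 10^-3 × (213/357) = 3.801 x 10^-3 M
Ce(IO3)3(s) ⇌ Ce^3+ + 3 IO3^-, so Q = [Ce^3+][IO3^-]^3
Q = (3.614 × 10^-2)(3.801 × 10^-3)^3 = 1.98 × 10^-9
Q > Ksp, so Ce(IO3)3 will precipitate.

Q ≈ 1.98e-9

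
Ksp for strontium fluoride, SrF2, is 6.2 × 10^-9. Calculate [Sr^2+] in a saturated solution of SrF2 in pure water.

SrF2(s) ⇌ Sr^2+ + 2 F^-
Ksp = [Sr^2+][F^-]^2
Let s = molar solubility. Then [Sr^2+] = s and [F^-] = 2s.
So Ksp = s × (2s)^2 = 4s^3
Solving, s = (6.2 × 10^-9/4)^(1/3) = 1.16 × 10^-3 M
[Sr^2+] = s = 1.2 × 10^-3 M

[Sr^2+] ≈ 1.2 x 10^-3 M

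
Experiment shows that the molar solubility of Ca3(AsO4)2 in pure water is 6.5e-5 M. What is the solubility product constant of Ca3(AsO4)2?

1.3 x 10^-19

Ca3(AsO4)2(s) <=> 3 Ca^2+(aq) + 2 AsO4^3-(aq)
For each mole of Ca3(AsO4)2 that dissolves: [Ca^2+] = 3s, [AsO4^3-] = 2s.
Ksp = [Ca^2+]^3[AsO4^3-]^2
So Ksp = (3s)^3 × (2s)^2 = 108s^5
With s = 6.5 x 10^-5: Ksp = 1.3 x 10^-19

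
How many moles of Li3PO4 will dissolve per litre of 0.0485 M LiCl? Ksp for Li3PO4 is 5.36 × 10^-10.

4.70e-6 M

Li3PO4(s) <=> 3 Li^+(aq) + PO4^3-(aq)
Ksp = [Li^+]^3[PO4^3-]
If s mol/L dissolves here, [Li^+] = 0.0485 + 3s ≈ 0.0485, [PO4^3-] = s (since Li^+ from LiCl dominates).
Ksp ≈ (0.0485)^3 × s
s = 4.70 × 10^-6 M
Check: 3s = 1.4 x 10^-5 ≪ 0.0485, so the approximation is valid.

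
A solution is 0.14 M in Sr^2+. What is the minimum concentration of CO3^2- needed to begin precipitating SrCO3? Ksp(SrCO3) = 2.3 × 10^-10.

SrCO3(s) <=> Sr^2+ + CO3^2-
Ksp = [Sr^2+][CO3^2-]
Precipitation begins when Q = Ksp. With [Sr^2+] = 0.14 M:
2.3 × 10^-10 = (0.14) × [CO3^2-]
[CO3^2-] = (2.3 × 10^-10 / 1.4 × 10^-1) = 1.6 × 10^-9 M

[CO3^2-] = 1.6 × 10^-9 M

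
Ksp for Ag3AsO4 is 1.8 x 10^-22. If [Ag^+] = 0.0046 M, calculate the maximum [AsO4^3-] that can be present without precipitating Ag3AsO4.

[AsO4^3-] ≈ 1.8 × 10^-15 M

Ag3AsO4(s) ⇌ 3 Ag^+(aq) + AsO4^3-(aq)
Ksp = [Ag^+]^3[AsO4^3-]
Precipitation begins when Q = Ksp. With [Ag^+] = 0.0046 M:
1.8 x 10^-22 = (0.0046)^3 × [AsO4^3-]
[AsO4^3-] = (1.8 x 10^-22 / 9.73 × 10^-8) = 1.8 × 10^-15 M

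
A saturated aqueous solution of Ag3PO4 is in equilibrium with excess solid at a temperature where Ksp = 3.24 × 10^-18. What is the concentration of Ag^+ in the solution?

Ag3PO4(s) <=> 3 Ag^+ + PO4^3-
Ksp = [Ag^+]^3[PO4^3-]
With molar solubility s: [Ag^+] = 3s, [PO4^3-] = s.
So Ksp = (3s)^3 × s = 27s^4
Solving, s = (3.24 × 10^-18/27)^(1/4) = 1.861 x 10^-5 M
[Ag^+] = 3s = 5.58 × 10^-5 M

[Ag^+] ≈ 5.58 × 10^-5 M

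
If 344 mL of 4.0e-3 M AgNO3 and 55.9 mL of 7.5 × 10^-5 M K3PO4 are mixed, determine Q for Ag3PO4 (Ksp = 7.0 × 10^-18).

4.3 x 10^-13

Total volume = 344 + 55.9 = 399.9 mL.
[Ag^+] = 4.0 x 10^-3 × (344/399.9) = 3.44 × 10^-3 M
[PO4^3-] = 7.5 × 10^-5 × (55.9/399.9) = 1.05 × 10^-5 M
Ag3PO4(s) <=> 3 Ag^+ + PO4^3-, so Q = [Ag^+]^3[PO4^3-]
Q = (3.44 x 10^-3)^3(1.05 × 10^-5) = 4.3 x 10^-13
Q > Ksp, so Ag3PO4 will precipitate.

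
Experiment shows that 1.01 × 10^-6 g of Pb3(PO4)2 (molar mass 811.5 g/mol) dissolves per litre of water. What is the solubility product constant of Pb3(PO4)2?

Ksp = 3.23 × 10^-43

Molar solubility s = (1.01 × 10^-6 g/L) / (811.5 g/mol) = 1.245 × 10^-9 M.
Pb3(PO4)2(s) <=> 3 Pb^2+(aq) + 2 PO4^3-(aq)
For each mole of Pb3(PO4)2 that dissolves: [Pb^2+] = 3s, [PO4^3-] = 2s.
Ksp = [Pb^2+]^3[PO4^3-]^2
Substituting: Ksp = (3s)^3(2s)^2 = 108s^5
Ksp = 108 × (1.245 × 10^-9)^5 = 3.23 x 10^-43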